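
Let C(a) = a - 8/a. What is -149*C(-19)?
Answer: 52597/19 ≈ 2768.3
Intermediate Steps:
C(a) = a - 8/a
-149*C(-19) = -149*(-19 - 8/(-19)) = -149*(-19 - 8*(-1/19)) = -149*(-19 + 8/19) = -149*(-353/19) = 52597/19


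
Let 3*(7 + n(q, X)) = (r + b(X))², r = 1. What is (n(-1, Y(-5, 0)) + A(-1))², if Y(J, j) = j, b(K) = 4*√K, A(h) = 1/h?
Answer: 529/9 ≈ 58.778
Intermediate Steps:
A(h) = 1/h
n(q, X) = -7 + (1 + 4*√X)²/3
(n(-1, Y(-5, 0)) + A(-1))² = ((-7 + (1 + 4*√0)²/3) + 1/(-1))² = ((-7 + (1 + 4*0)²/3) - 1)² = ((-7 + (1 + 0)²/3) - 1)² = ((-7 + (⅓)*1²) - 1)² = ((-7 + (⅓)*1) - 1)² = ((-7 + ⅓) - 1)² = (-20/3 - 1)² = (-23/3)² = 529/9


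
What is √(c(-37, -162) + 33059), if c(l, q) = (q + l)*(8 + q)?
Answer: √63705 ≈ 252.40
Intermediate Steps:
c(l, q) = (8 + q)*(l + q) (c(l, q) = (l + q)*(8 + q) = (8 + q)*(l + q))
√(c(-37, -162) + 33059) = √(((-162)² + 8*(-37) + 8*(-162) - 37*(-162)) + 33059) = √((26244 - 296 - 1296 + 5994) + 33059) = √(30646 + 33059) = √63705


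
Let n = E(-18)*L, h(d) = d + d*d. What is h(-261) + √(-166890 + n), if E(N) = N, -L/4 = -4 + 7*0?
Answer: 67860 + I*√167178 ≈ 67860.0 + 408.87*I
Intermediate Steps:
h(d) = d + d²
L = 16 (L = -4*(-4 + 7*0) = -4*(-4 + 0) = -4*(-4) = 16)
n = -288 (n = -18*16 = -288)
h(-261) + √(-166890 + n) = -261*(1 - 261) + √(-166890 - 288) = -261*(-260) + √(-167178) = 67860 + I*√167178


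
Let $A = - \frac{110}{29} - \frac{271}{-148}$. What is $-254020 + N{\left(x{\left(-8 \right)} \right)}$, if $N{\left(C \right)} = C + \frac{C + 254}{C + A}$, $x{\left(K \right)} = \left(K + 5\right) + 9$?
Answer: $- \frac{4401200714}{17331} \approx -2.5395 \cdot 10^{5}$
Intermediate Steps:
$x{\left(K \right)} = 14 + K$ ($x{\left(K \right)} = \left(5 + K\right) + 9 = 14 + K$)
$A = - \frac{8421}{4292}$ ($A = \left(-110\right) \frac{1}{29} - - \frac{271}{148} = - \frac{110}{29} + \frac{271}{148} = - \frac{8421}{4292} \approx -1.962$)
$N{\left(C \right)} = C + \frac{254 + C}{- \frac{8421}{4292} + C}$ ($N{\left(C \right)} = C + \frac{C + 254}{C - \frac{8421}{4292}} = C + \frac{254 + C}{- \frac{8421}{4292} + C}$)
$-254020 + N{\left(x{\left(-8 \right)} \right)} = -254020 + \frac{1090168 - 4129 \left(14 - 8\right) + 4292 \left(14 - 8\right)^{2}}{-8421 + 4292 \left(14 - 8\right)} = -254020 + \frac{1090168 - 24774 + 4292 \cdot 6^{2}}{-8421 + 4292 \cdot 6} = -254020 + \frac{1090168 - 24774 + 4292 \cdot 36}{-8421 + 25752} = -254020 + \frac{1090168 - 24774 + 154512}{17331} = -254020 + \frac{1}{17331} \cdot 1219906 = -254020 + \frac{1219906}{17331} = - \frac{4401200714}{17331}$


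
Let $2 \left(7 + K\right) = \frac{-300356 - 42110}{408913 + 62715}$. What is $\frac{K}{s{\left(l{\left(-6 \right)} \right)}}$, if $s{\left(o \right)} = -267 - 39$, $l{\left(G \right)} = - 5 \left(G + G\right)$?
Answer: $\frac{1157543}{48106056} \approx 0.024062$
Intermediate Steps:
$l{\left(G \right)} = - 10 G$ ($l{\left(G \right)} = - 5 \cdot 2 G = - 10 G$)
$K = - \frac{3472629}{471628}$ ($K = -7 + \frac{\left(-300356 - 42110\right) \frac{1}{408913 + 62715}}{2} = -7 + \frac{\left(-342466\right) \frac{1}{471628}}{2} = -7 + \frac{1}{2} \left(- \frac{171233}{235814}\right) = -7 - \frac{171233}{471628} = - \frac{3472629}{471628} \approx -7.3631$)
$s{\left(o \right)} = -306$
$\frac{K}{s{\left(l{\left(-6 \right)} \right)}} = - \frac{3472629}{471628 \left(-306\right)} = \left(- \frac{3472629}{471628}\right) \left(- \frac{1}{306}\right) = \frac{1157543}{48106056}$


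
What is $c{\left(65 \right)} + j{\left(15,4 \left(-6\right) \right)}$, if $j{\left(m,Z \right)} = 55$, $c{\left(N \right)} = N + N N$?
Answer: $4345$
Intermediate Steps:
$c{\left(N \right)} = N + N^{2}$
$c{\left(65 \right)} + j{\left(15,4 \left(-6\right) \right)} = 65 \left(1 + 65\right) + 55 = 65 \cdot 66 + 55 = 4290 + 55 = 4345$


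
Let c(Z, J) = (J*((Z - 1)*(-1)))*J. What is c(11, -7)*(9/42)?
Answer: -105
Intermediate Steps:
c(Z, J) = J²*(1 - Z) (c(Z, J) = (J*((-1 + Z)*(-1)))*J = (J*(1 - Z))*J = J²*(1 - Z))
c(11, -7)*(9/42) = ((-7)²*(1 - 1*11))*(9/42) = (49*(1 - 11))*(9*(1/42)) = (49*(-10))*(3/14) = -490*3/14 = -105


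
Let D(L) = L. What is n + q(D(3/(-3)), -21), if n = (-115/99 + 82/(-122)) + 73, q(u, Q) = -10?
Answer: 369383/6039 ≈ 61.166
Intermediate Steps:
n = 429773/6039 (n = (-115*1/99 + 82*(-1/122)) + 73 = (-115/99 - 41/61) + 73 = -11074/6039 + 73 = 429773/6039 ≈ 71.166)
n + q(D(3/(-3)), -21) = 429773/6039 - 10 = 369383/6039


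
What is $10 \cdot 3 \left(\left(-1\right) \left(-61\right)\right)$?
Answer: $1830$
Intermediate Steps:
$10 \cdot 3 \left(\left(-1\right) \left(-61\right)\right) = 30 \cdot 61 = 1830$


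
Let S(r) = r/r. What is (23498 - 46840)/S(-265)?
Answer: -23342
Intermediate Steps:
S(r) = 1
(23498 - 46840)/S(-265) = (23498 - 46840)/1 = -23342*1 = -23342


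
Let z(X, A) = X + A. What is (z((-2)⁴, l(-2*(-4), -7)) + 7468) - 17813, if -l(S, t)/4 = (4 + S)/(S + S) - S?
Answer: -10300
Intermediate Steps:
l(S, t) = 4*S - 2*(4 + S)/S (l(S, t) = -4*((4 + S)/(S + S) - S) = -4*((4 + S)/((2*S)) - S) = -4*((4 + S)*(1/(2*S)) - S) = -4*((4 + S)/(2*S) - S) = -4*(-S + (4 + S)/(2*S)) = 4*S - 2*(4 + S)/S)
z(X, A) = A + X
(z((-2)⁴, l(-2*(-4), -7)) + 7468) - 17813 = (((-2 - 8/((-2*(-4))) + 4*(-2*(-4))) + (-2)⁴) + 7468) - 17813 = (((-2 - 8/8 + 4*8) + 16) + 7468) - 17813 = (((-2 - 8*⅛ + 32) + 16) + 7468) - 17813 = (((-2 - 1 + 32) + 16) + 7468) - 17813 = ((29 + 16) + 7468) - 17813 = (45 + 7468) - 17813 = 7513 - 17813 = -10300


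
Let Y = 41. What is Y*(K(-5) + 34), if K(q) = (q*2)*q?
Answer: 3444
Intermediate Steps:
K(q) = 2*q**2 (K(q) = (2*q)*q = 2*q**2)
Y*(K(-5) + 34) = 41*(2*(-5)**2 + 34) = 41*(2*25 + 34) = 41*(50 + 34) = 41*84 = 3444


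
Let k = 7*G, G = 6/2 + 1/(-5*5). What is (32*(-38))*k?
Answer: -629888/25 ≈ -25196.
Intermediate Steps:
G = 74/25 (G = 6*(1/2) - 1/5*1/5 = 3 - 1/25 = 74/25 ≈ 2.9600)
k = 518/25 (k = 7*(74/25) = 518/25 ≈ 20.720)
(32*(-38))*k = (32*(-38))*(518/25) = -1216*518/25 = -629888/25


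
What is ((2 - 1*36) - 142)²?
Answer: 30976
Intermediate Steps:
((2 - 1*36) - 142)² = ((2 - 36) - 142)² = (-34 - 142)² = (-176)² = 30976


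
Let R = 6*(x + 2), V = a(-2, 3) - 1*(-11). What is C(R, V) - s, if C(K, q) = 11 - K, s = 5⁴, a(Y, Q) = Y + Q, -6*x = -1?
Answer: -627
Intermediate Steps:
x = ⅙ (x = -⅙*(-1) = ⅙ ≈ 0.16667)
a(Y, Q) = Q + Y
s = 625
V = 12 (V = (3 - 2) - 1*(-11) = 1 + 11 = 12)
R = 13 (R = 6*(⅙ + 2) = 6*(13/6) = 13)
C(R, V) - s = (11 - 1*13) - 1*625 = (11 - 13) - 625 = -2 - 625 = -627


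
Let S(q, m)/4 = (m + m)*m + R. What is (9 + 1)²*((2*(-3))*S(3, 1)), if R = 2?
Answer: -9600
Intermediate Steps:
S(q, m) = 8 + 8*m² (S(q, m) = 4*((m + m)*m + 2) = 4*((2*m)*m + 2) = 4*(2*m² + 2) = 4*(2 + 2*m²) = 8 + 8*m²)
(9 + 1)²*((2*(-3))*S(3, 1)) = (9 + 1)²*((2*(-3))*(8 + 8*1²)) = 10²*(-6*(8 + 8*1)) = 100*(-6*(8 + 8)) = 100*(-6*16) = 100*(-96) = -9600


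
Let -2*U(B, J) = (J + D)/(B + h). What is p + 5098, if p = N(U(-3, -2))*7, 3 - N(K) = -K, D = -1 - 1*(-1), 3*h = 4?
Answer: 25574/5 ≈ 5114.8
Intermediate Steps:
h = 4/3 (h = (1/3)*4 = 4/3 ≈ 1.3333)
D = 0 (D = -1 + 1 = 0)
U(B, J) = -J/(2*(4/3 + B)) (U(B, J) = -(J + 0)/(2*(B + 4/3)) = -J/(2*(4/3 + B)))
N(K) = 3 + K (N(K) = 3 - (-1)*K = 3 + K)
p = 84/5 (p = (3 - 3*(-2)/(8 + 6*(-3)))*7 = (3 - 3*(-2)/(8 - 18))*7 = (3 - 3*(-2)/(-10))*7 = (3 - 3*(-2)*(-1/10))*7 = (3 - 3/5)*7 = (12/5)*7 = 84/5 ≈ 16.800)
p + 5098 = 84/5 + 5098 = 25574/5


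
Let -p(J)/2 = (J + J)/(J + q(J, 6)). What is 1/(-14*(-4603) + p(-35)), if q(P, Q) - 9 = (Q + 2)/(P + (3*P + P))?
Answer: 2279/146851068 ≈ 1.5519e-5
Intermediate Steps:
q(P, Q) = 9 + (2 + Q)/(5*P) (q(P, Q) = 9 + (Q + 2)/(P + (3*P + P)) = 9 + (2 + Q)/(P + 4*P) = 9 + (2 + Q)/((5*P)) = 9 + (2 + Q)*(1/(5*P)) = 9 + (2 + Q)/(5*P))
p(J) = -4*J/(J + (8 + 45*J)/(5*J)) (p(J) = -2*(J + J)/(J + (2 + 6 + 45*J)/(5*J)) = -2*2*J/(J + (8 + 45*J)/(5*J)) = -4*J/(J + (8 + 45*J)/(5*J)))
1/(-14*(-4603) + p(-35)) = 1/(-14*(-4603) - 20*(-35)²/(8 + 5*(-35)² + 45*(-35))) = 1/(64442 - 20*1225/(8 + 5*1225 - 1575)) = 1/(64442 - 20*1225/(8 + 6125 - 1575)) = 1/(64442 - 20*1225/4558) = 1/(64442 - 20*1225*1/4558) = 1/(64442 - 12250/2279) = 1/(146851068/2279) = 2279/146851068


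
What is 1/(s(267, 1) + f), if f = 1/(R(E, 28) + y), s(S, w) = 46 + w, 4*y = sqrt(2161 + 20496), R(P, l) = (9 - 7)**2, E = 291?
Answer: 1052783/49477777 - 4*sqrt(22657)/49477777 ≈ 0.021266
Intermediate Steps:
R(P, l) = 4 (R(P, l) = 2**2 = 4)
y = sqrt(22657)/4 (y = sqrt(2161 + 20496)/4 = sqrt(22657)/4 ≈ 37.631)
f = 1/(4 + sqrt(22657)/4) ≈ 0.024021
1/(s(267, 1) + f) = 1/((46 + 1) + (-64/22401 + 4*sqrt(22657)/22401)) = 1/(47 + (-64/22401 + 4*sqrt(22657)/22401)) = 1/(1052783/22401 + 4*sqrt(22657)/22401)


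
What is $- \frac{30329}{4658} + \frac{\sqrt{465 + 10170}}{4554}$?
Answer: $- \frac{30329}{4658} + \frac{\sqrt{10635}}{4554} \approx -6.4885$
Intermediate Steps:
$- \frac{30329}{4658} + \frac{\sqrt{465 + 10170}}{4554} = \left(-30329\right) \frac{1}{4658} + \sqrt{10635} \cdot \frac{1}{4554} = - \frac{30329}{4658} + \frac{\sqrt{10635}}{4554}$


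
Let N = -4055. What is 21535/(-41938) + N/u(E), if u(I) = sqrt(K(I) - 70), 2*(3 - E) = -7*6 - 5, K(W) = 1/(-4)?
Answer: -21535/41938 + 8110*I*sqrt(281)/281 ≈ -0.5135 + 483.8*I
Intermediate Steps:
K(W) = -1/4
E = 53/2 (E = 3 - (-7*6 - 5)/2 = 3 - (-42 - 5)/2 = 3 - 1/2*(-47) = 3 + 47/2 = 53/2 ≈ 26.500)
u(I) = I*sqrt(281)/2 (u(I) = sqrt(-1/4 - 70) = sqrt(-281/4) = I*sqrt(281)/2)
21535/(-41938) + N/u(E) = 21535/(-41938) - 4055*(-2*I*sqrt(281)/281) = 21535*(-1/41938) - (-8110)*I*sqrt(281)/281 = -21535/41938 + 8110*I*sqrt(281)/281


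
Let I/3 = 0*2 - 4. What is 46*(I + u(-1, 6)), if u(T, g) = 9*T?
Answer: -966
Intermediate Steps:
I = -12 (I = 3*(0*2 - 4) = 3*(0 - 4) = 3*(-4) = -12)
46*(I + u(-1, 6)) = 46*(-12 + 9*(-1)) = 46*(-12 - 9) = 46*(-21) = -966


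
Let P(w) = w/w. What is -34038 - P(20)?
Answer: -34039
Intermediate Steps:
P(w) = 1
-34038 - P(20) = -34038 - 1*1 = -34038 - 1 = -34039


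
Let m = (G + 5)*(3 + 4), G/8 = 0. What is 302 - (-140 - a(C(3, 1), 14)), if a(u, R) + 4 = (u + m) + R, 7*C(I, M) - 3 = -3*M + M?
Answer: 3410/7 ≈ 487.14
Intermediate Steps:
C(I, M) = 3/7 - 2*M/7 (C(I, M) = 3/7 + (-3*M + M)/7 = 3/7 + (-2*M)/7 = 3/7 - 2*M/7)
G = 0 (G = 8*0 = 0)
m = 35 (m = (0 + 5)*(3 + 4) = 5*7 = 35)
a(u, R) = 31 + R + u (a(u, R) = -4 + ((u + 35) + R) = -4 + ((35 + u) + R) = -4 + (35 + R + u) = 31 + R + u)
302 - (-140 - a(C(3, 1), 14)) = 302 - (-140 - (31 + 14 + (3/7 - 2/7*1))) = 302 - (-140 - (31 + 14 + (3/7 - 2/7))) = 302 - (-140 - (31 + 14 + ⅐)) = 302 - (-140 - 1*316/7) = 302 - (-140 - 316/7) = 302 - 1*(-1296/7) = 302 + 1296/7 = 3410/7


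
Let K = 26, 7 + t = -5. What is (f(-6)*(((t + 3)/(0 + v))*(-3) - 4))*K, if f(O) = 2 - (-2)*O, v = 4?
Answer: -715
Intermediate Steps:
t = -12 (t = -7 - 5 = -12)
f(O) = 2 + 2*O
(f(-6)*(((t + 3)/(0 + v))*(-3) - 4))*K = ((2 + 2*(-6))*(((-12 + 3)/(0 + 4))*(-3) - 4))*26 = ((2 - 12)*(-9/4*(-3) - 4))*26 = -10*(-9*¼*(-3) - 4)*26 = -10*(-9/4*(-3) - 4)*26 = -10*(27/4 - 4)*26 = -10*11/4*26 = -55/2*26 = -715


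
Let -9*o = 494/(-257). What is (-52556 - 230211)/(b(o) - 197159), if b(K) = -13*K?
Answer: 654040071/456035189 ≈ 1.4342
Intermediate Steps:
o = 494/2313 (o = -494/(9*(-257)) = -494*(-1)/(9*257) = -⅑*(-494/257) = 494/2313 ≈ 0.21358)
(-52556 - 230211)/(b(o) - 197159) = (-52556 - 230211)/(-13*494/2313 - 197159) = -282767/(-6422/2313 - 197159) = -282767/(-456035189/2313) = -282767*(-2313/456035189) = 654040071/456035189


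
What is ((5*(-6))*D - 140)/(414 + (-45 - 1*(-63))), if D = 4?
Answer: -65/108 ≈ -0.60185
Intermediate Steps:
((5*(-6))*D - 140)/(414 + (-45 - 1*(-63))) = ((5*(-6))*4 - 140)/(414 + (-45 - 1*(-63))) = (-30*4 - 140)/(414 + (-45 + 63)) = (-120 - 140)/(414 + 18) = -260/432 = -260*1/432 = -65/108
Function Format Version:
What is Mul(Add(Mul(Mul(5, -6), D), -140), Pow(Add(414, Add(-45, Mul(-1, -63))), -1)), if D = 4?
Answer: Rational(-65, 108) ≈ -0.60185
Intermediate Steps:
Mul(Add(Mul(Mul(5, -6), D), -140), Pow(Add(414, Add(-45, Mul(-1, -63))), -1)) = Mul(Add(Mul(Mul(5, -6), 4), -140), Pow(Add(414, Add(-45, Mul(-1, -63))), -1)) = Mul(Add(Mul(-30, 4), -140), Pow(Add(414, Add(-45, 63)), -1)) = Mul(Add(-120, -140), Pow(Add(414, 18), -1)) = Mul(-260, Pow(432, -1)) = Mul(-260, Rational(1, 432)) = Rational(-65, 108)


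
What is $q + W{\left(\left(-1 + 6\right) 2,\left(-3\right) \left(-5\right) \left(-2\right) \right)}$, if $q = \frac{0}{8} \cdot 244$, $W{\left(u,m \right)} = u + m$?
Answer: $-20$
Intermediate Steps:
$W{\left(u,m \right)} = m + u$
$q = 0$ ($q = 0 \cdot \frac{1}{8} \cdot 244 = 0 \cdot 244 = 0$)
$q + W{\left(\left(-1 + 6\right) 2,\left(-3\right) \left(-5\right) \left(-2\right) \right)} = 0 + \left(\left(-3\right) \left(-5\right) \left(-2\right) + \left(-1 + 6\right) 2\right) = 0 + \left(15 \left(-2\right) + 5 \cdot 2\right) = 0 + \left(-30 + 10\right) = 0 - 20 = -20$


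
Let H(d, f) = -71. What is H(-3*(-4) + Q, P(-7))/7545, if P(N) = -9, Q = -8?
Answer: -71/7545 ≈ -0.0094102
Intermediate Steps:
H(-3*(-4) + Q, P(-7))/7545 = -71/7545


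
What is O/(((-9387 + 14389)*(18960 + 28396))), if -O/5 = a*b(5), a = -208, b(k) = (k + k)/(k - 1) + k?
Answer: 975/29609339 ≈ 3.2929e-5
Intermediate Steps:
b(k) = k + 2*k/(-1 + k) (b(k) = (2*k)/(-1 + k) + k = 2*k/(-1 + k) + k = k + 2*k/(-1 + k))
O = 7800 (O = -(-1040)*5*(1 + 5)/(-1 + 5) = -(-1040)*5*6/4 = -(-1040)*5*(¼)*6 = -(-1040)*15/2 = -5*(-1560) = 7800)
O/(((-9387 + 14389)*(18960 + 28396))) = 7800/(((-9387 + 14389)*(18960 + 28396))) = 7800/((5002*47356)) = 7800/236874712 = 7800*(1/236874712) = 975/29609339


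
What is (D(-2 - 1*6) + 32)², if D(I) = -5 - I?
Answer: 1225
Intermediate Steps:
(D(-2 - 1*6) + 32)² = ((-5 - (-2 - 1*6)) + 32)² = ((-5 - (-2 - 6)) + 32)² = ((-5 - 1*(-8)) + 32)² = ((-5 + 8) + 32)² = (3 + 32)² = 35² = 1225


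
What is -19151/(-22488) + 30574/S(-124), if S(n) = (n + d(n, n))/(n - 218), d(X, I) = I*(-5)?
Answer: -14695747213/697128 ≈ -21080.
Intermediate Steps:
d(X, I) = -5*I
S(n) = -4*n/(-218 + n) (S(n) = (n - 5*n)/(n - 218) = (-4*n)/(-218 + n) = -4*n/(-218 + n))
-19151/(-22488) + 30574/S(-124) = -19151/(-22488) + 30574/((-4*(-124)/(-218 - 124))) = -19151*(-1/22488) + 30574/((-4*(-124)/(-342))) = 19151/22488 + 30574/((-4*(-124)*(-1/342))) = 19151/22488 + 30574/(-248/171) = 19151/22488 + 30574*(-171/248) = 19151/22488 - 2614077/124 = -14695747213/697128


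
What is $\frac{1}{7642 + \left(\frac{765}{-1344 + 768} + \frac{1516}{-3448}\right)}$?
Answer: $\frac{27584}{210748165} \approx 0.00013089$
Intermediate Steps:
$\frac{1}{7642 + \left(\frac{765}{-1344 + 768} + \frac{1516}{-3448}\right)} = \frac{1}{7642 + \left(\frac{765}{-576} + 1516 \left(- \frac{1}{3448}\right)\right)} = \frac{1}{7642 + \left(765 \left(- \frac{1}{576}\right) - \frac{379}{862}\right)} = \frac{1}{7642 - \frac{48763}{27584}} = \frac{1}{\frac{210748165}{27584}} = \frac{27584}{210748165}$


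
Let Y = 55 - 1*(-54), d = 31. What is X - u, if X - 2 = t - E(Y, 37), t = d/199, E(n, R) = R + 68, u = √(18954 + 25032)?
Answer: -20466/199 - √43986 ≈ -312.57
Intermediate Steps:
Y = 109 (Y = 55 + 54 = 109)
u = √43986 ≈ 209.73
E(n, R) = 68 + R
t = 31/199 ≈ 0.15578
X = -20466/199 (X = 2 + (31/199 - (68 + 37)) = 2 + (31/199 - 1*105) = 2 + (31/199 - 105) = 2 - 20864/199 = -20466/199 ≈ -102.84)
X - u = -20466/199 - √43986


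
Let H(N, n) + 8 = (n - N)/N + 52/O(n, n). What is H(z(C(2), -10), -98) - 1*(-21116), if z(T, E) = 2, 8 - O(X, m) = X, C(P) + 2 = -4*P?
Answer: 1116100/53 ≈ 21059.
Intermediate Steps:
C(P) = -2 - 4*P
O(X, m) = 8 - X
H(N, n) = -8 + 52/(8 - n) + (n - N)/N (H(N, n) = -8 + ((n - N)/N + 52/(8 - n)) = -8 + (52/(8 - n) + (n - N)/N) = -8 + 52/(8 - n) + (n - N)/N)
H(z(C(2), -10), -98) - 1*(-21116) = (-9 - 52/(-8 - 98) - 98/2) - 1*(-21116) = (-9 - 52/(-106) - 98*½) + 21116 = (-9 - 52*(-1/106) - 49) + 21116 = (-9 + 26/53 - 49) + 21116 = -3048/53 + 21116 = 1116100/53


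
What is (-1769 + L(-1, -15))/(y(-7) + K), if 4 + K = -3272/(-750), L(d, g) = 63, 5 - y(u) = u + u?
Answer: -639750/7261 ≈ -88.108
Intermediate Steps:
y(u) = 5 - 2*u (y(u) = 5 - (u + u) = 5 - 2*u)
K = 136/375 (K = -4 - 3272/(-750) = -4 - 3272*(-1/750) = -4 + 1636/375 = 136/375 ≈ 0.36267)
(-1769 + L(-1, -15))/(y(-7) + K) = (-1769 + 63)/((5 - 2*(-7)) + 136/375) = -1706/((5 + 14) + 136/375) = -1706/(19 + 136/375) = -1706/7261/375 = -1706*375/7261 = -639750/7261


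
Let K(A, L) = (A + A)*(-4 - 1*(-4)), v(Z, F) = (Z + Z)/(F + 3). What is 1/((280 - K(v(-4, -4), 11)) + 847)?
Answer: 1/1127 ≈ 0.00088731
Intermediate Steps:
v(Z, F) = 2*Z/(3 + F) (v(Z, F) = (2*Z)/(3 + F) = 2*Z/(3 + F))
K(A, L) = 0 (K(A, L) = (2*A)*(-4 + 4) = (2*A)*0 = 0)
1/((280 - K(v(-4, -4), 11)) + 847) = 1/((280 - 1*0) + 847) = 1/((280 + 0) + 847) = 1/(280 + 847) = 1/1127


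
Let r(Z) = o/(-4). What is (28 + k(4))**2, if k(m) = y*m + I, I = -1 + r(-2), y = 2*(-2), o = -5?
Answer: 2401/16 ≈ 150.06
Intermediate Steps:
r(Z) = 5/4 (r(Z) = -5/(-4) = -5*(-1/4) = 5/4)
y = -4
I = 1/4 (I = -1 + 5/4 = 1/4 ≈ 0.25000)
k(m) = 1/4 - 4*m (k(m) = -4*m + 1/4 = 1/4 - 4*m)
(28 + k(4))**2 = (28 + (1/4 - 4*4))**2 = (28 + (1/4 - 16))**2 = (28 - 63/4)**2 = (49/4)**2 = 2401/16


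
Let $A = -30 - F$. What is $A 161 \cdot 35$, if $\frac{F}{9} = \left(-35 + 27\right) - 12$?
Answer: $845250$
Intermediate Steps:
$F = -180$ ($F = 9 \left(\left(-35 + 27\right) - 12\right) = 9 \left(-8 - 12\right) = 9 \left(-20\right) = -180$)
$A = 150$ ($A = -30 - -180 = -30 + 180 = 150$)
$A 161 \cdot 35 = 150 \cdot 161 \cdot 35 = 24150 \cdot 35 = 845250$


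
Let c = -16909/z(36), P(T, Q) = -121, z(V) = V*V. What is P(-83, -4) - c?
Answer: -139907/1296 ≈ -107.95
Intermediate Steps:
z(V) = V**2
c = -16909/1296 (c = -16909/(36**2) = -16909/1296 ≈ -13.047)
P(-83, -4) - c = -121 - 1*(-16909/1296) = -121 + 16909/1296 = -139907/1296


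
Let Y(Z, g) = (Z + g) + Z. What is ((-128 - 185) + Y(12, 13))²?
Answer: 76176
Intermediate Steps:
Y(Z, g) = g + 2*Z
((-128 - 185) + Y(12, 13))² = ((-128 - 185) + (13 + 2*12))² = (-313 + (13 + 24))² = (-313 + 37)² = (-276)² = 76176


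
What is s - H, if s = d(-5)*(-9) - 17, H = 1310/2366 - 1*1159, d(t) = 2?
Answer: 1329037/1183 ≈ 1123.4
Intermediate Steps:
H = -1370442/1183 (H = 1310*(1/2366) - 1159 = 655/1183 - 1159 = -1370442/1183 ≈ -1158.4)
s = -35 (s = 2*(-9) - 17 = -18 - 17 = -35)
s - H = -35 - 1*(-1370442/1183) = -35 + 1370442/1183 = 1329037/1183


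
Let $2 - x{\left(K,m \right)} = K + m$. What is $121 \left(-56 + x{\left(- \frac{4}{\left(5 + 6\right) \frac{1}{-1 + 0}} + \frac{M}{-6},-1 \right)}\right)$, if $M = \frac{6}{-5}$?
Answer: $- \frac{32406}{5} \approx -6481.2$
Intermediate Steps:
$M = - \frac{6}{5}$ ($M = 6 \left(- \frac{1}{5}\right) = - \frac{6}{5} \approx -1.2$)
$x{\left(K,m \right)} = 2 - K - m$ ($x{\left(K,m \right)} = 2 - \left(K + m\right) = 2 - K - m$)
$121 \left(-56 + x{\left(- \frac{4}{\left(5 + 6\right) \frac{1}{-1 + 0}} + \frac{M}{-6},-1 \right)}\right) = 121 \left(-56 - \left(-3 + \frac{1}{5} - 4 \frac{-1 + 0}{5 + 6}\right)\right) = 121 \left(-56 + \left(2 - \left(- \frac{4}{11 \frac{1}{-1}} - - \frac{1}{5}\right) + 1\right)\right) = 121 \left(-56 + \left(2 - \left(- \frac{4}{11 \left(-1\right)} + \frac{1}{5}\right) + 1\right)\right) = 121 \left(-56 + \left(2 - \left(- \frac{4}{-11} + \frac{1}{5}\right) + 1\right)\right) = 121 \left(-56 + \left(2 - \left(\left(-4\right) \left(- \frac{1}{11}\right) + \frac{1}{5}\right) + 1\right)\right) = 121 \left(-56 + \left(2 - \left(\frac{4}{11} + \frac{1}{5}\right) + 1\right)\right) = 121 \left(-56 + \left(2 - \frac{31}{55} + 1\right)\right) = 121 \left(-56 + \frac{134}{55}\right) = 121 \left(- \frac{2946}{55}\right) = - \frac{32406}{5}$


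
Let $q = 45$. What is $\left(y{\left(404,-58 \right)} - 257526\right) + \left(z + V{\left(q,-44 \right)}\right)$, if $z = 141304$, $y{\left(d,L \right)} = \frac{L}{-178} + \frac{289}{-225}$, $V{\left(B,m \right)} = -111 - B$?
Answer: $- \frac{2330488646}{20025} \approx -1.1638 \cdot 10^{5}$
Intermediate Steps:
$y{\left(d,L \right)} = - \frac{289}{225} - \frac{L}{178}$ ($y{\left(d,L \right)} = L \left(- \frac{1}{178}\right) + 289 \left(- \frac{1}{225}\right) = - \frac{L}{178} - \frac{289}{225} = - \frac{289}{225} - \frac{L}{178}$)
$\left(y{\left(404,-58 \right)} - 257526\right) + \left(z + V{\left(q,-44 \right)}\right) = \left(\left(- \frac{289}{225} - - \frac{29}{89}\right) - 257526\right) + \left(141304 - 156\right) = \left(\left(- \frac{289}{225} + \frac{29}{89}\right) - 257526\right) + \left(141304 - 156\right) = \left(- \frac{19196}{20025} - 257526\right) + \left(141304 - 156\right) = - \frac{5156977346}{20025} + 141148 = - \frac{2330488646}{20025}$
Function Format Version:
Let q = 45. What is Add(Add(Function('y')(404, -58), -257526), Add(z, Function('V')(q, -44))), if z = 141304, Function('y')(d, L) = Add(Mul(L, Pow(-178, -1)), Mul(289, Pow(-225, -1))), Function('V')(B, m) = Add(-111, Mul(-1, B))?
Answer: Rational(-2330488646, 20025) ≈ -1.1638e+5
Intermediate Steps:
Function('y')(d, L) = Add(Rational(-289, 225), Mul(Rational(-1, 178), L)) (Function('y')(d, L) = Add(Mul(L, Rational(-1, 178)), Mul(289, Rational(-1, 225))) = Add(Mul(Rational(-1, 178), L), Rational(-289, 225)) = Add(Rational(-289, 225), Mul(Rational(-1, 178), L)))
Add(Add(Function('y')(404, -58), -257526), Add(z, Function('V')(q, -44))) = Add(Add(Add(Rational(-289, 225), Mul(Rational(-1, 178), -58)), -257526), Add(141304, Add(-111, Mul(-1, 45)))) = Add(Add(Add(Rational(-289, 225), Rational(29, 89)), -257526), Add(141304, Add(-111, -45))) = Add(Add(Rational(-19196, 20025), -257526), Add(141304, -156)) = Add(Rational(-5156977346, 20025), 141148) = Rational(-2330488646, 20025)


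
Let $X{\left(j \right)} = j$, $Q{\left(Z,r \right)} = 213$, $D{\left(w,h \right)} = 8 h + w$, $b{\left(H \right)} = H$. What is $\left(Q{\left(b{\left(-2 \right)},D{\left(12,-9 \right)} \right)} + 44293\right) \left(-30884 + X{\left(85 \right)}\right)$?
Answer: $-1370740294$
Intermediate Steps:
$D{\left(w,h \right)} = w + 8 h$
$\left(Q{\left(b{\left(-2 \right)},D{\left(12,-9 \right)} \right)} + 44293\right) \left(-30884 + X{\left(85 \right)}\right) = \left(213 + 44293\right) \left(-30884 + 85\right) = 44506 \left(-30799\right) = -1370740294$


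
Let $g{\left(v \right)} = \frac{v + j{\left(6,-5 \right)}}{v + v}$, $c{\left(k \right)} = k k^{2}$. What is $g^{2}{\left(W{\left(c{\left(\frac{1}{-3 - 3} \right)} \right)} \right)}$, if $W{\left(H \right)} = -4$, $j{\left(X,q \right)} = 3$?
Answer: $\frac{1}{64} \approx 0.015625$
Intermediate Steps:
$c{\left(k \right)} = k^{3}$
$g{\left(v \right)} = \frac{3 + v}{2 v}$ ($g{\left(v \right)} = \frac{v + 3}{v + v} = \frac{3 + v}{2 v}$)
$g^{2}{\left(W{\left(c{\left(\frac{1}{-3 - 3} \right)} \right)} \right)} = \left(\frac{3 - 4}{2 \left(-4\right)}\right)^{2} = \left(\frac{1}{2} \left(- \frac{1}{4}\right) \left(-1\right)\right)^{2} = \left(\frac{1}{8}\right)^{2} = \frac{1}{64}$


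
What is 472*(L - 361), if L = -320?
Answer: -321432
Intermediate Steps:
472*(L - 361) = 472*(-320 - 361) = 472*(-681) = -321432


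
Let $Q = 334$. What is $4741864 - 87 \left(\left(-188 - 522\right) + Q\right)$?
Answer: $4774576$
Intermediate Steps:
$4741864 - 87 \left(\left(-188 - 522\right) + Q\right) = 4741864 - 87 \left(\left(-188 - 522\right) + 334\right) = 4741864 - 87 \left(-710 + 334\right) = 4741864 - 87 \left(-376\right) = 4741864 - -32712 = 4741864 + 32712 = 4774576$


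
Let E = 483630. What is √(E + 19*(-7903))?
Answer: √333473 ≈ 577.47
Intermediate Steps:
√(E + 19*(-7903)) = √(483630 + 19*(-7903)) = √(483630 - 150157) = √333473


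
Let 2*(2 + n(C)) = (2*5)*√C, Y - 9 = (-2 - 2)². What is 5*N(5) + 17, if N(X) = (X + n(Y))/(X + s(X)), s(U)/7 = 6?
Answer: 939/47 ≈ 19.979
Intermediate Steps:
s(U) = 42 (s(U) = 7*6 = 42)
Y = 25 (Y = 9 + (-2 - 2)² = 9 + (-4)² = 9 + 16 = 25)
n(C) = -2 + 5*√C (n(C) = -2 + ((2*5)*√C)/2 = -2 + (10*√C)/2 = -2 + 5*√C)
N(X) = (23 + X)/(42 + X) (N(X) = (X + (-2 + 5*√25))/(X + 42) = (X + (-2 + 5*5))/(42 + X) = (X + (-2 + 25))/(42 + X) = (X + 23)/(42 + X) = (23 + X)/(42 + X))
5*N(5) + 17 = 5*((23 + 5)/(42 + 5)) + 17 = 5*(28/47) + 17 = 140/47 + 17 = 939/47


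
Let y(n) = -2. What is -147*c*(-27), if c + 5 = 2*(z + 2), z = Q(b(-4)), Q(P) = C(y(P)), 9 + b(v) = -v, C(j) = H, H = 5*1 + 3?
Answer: 59535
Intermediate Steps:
H = 8 (H = 5 + 3 = 8)
C(j) = 8
b(v) = -9 - v
Q(P) = 8
z = 8
c = 15 (c = -5 + 2*(8 + 2) = -5 + 2*10 = -5 + 20 = 15)
-147*c*(-27) = -147*15*(-27) = -2205*(-27) = 59535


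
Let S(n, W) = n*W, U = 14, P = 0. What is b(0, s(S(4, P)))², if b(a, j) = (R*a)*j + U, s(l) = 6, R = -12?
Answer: 196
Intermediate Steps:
S(n, W) = W*n
b(a, j) = 14 - 12*a*j (b(a, j) = (-12*a)*j + 14 = -12*a*j + 14 = 14 - 12*a*j)
b(0, s(S(4, P)))² = (14 - 12*0*6)² = (14 + 0)² = 14² = 196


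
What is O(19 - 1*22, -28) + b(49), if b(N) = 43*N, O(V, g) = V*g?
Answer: 2191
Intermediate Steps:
O(19 - 1*22, -28) + b(49) = (19 - 1*22)*(-28) + 43*49 = (19 - 22)*(-28) + 2107 = -3*(-28) + 2107 = 84 + 2107 = 2191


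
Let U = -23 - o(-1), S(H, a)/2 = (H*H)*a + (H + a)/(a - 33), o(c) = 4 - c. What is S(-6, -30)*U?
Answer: 60448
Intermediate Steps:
S(H, a) = 2*a*H² + 2*(H + a)/(-33 + a) (S(H, a) = 2*((H*H)*a + (H + a)/(a - 33)) = 2*(H²*a + (H + a)/(-33 + a)) = 2*(a*H² + (H + a)/(-33 + a)) = 2*a*H² + 2*(H + a)/(-33 + a))
U = -28 (U = -23 - (4 - 1*(-1)) = -23 - (4 + 1) = -23 - 1*5 = -23 - 5 = -28)
S(-6, -30)*U = (2*(-6 - 30 + (-6)²*(-30)² - 33*(-30)*(-6)²)/(-33 - 30))*(-28) = (2*(-6 - 30 + 36*900 - 33*(-30)*36)/(-63))*(-28) = (2*(-1/63)*(-6 - 30 + 32400 + 35640))*(-28) = (2*(-1/63)*68004)*(-28) = -15112/7*(-28) = 60448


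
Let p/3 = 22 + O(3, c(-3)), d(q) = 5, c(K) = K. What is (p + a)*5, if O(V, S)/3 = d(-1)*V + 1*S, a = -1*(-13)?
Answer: 935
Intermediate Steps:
a = 13
O(V, S) = 3*S + 15*V (O(V, S) = 3*(5*V + 1*S) = 3*(5*V + S) = 3*(S + 5*V) = 3*S + 15*V)
p = 174 (p = 3*(22 + (3*(-3) + 15*3)) = 3*(22 + (-9 + 45)) = 3*(22 + 36) = 3*58 = 174)
(p + a)*5 = (174 + 13)*5 = 187*5 = 935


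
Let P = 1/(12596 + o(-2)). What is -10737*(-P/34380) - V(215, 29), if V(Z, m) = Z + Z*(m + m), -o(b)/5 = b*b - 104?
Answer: -634588942007/50026720 ≈ -12685.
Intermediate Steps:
o(b) = 520 - 5*b² (o(b) = -5*(b*b - 104) = -5*(b² - 104) = -5*(-104 + b²) = 520 - 5*b²)
P = 1/13096 (P = 1/(12596 + (520 - 5*(-2)²)) = 1/(12596 + (520 - 5*4)) = 1/(12596 + (520 - 20)) = 1/(12596 + 500) = 1/13096 ≈ 7.6359e-5)
V(Z, m) = Z + 2*Z*m (V(Z, m) = Z + Z*(2*m) = Z + 2*Z*m)
-10737*(-P/34380) - V(215, 29) = -10737/((-34380/1/13096)) - 215*(1 + 2*29) = -10737/((-34380*13096)) - 215*(1 + 58) = -10737/(-450240480) - 215*59 = -10737*(-1/450240480) - 1*12685 = 1193/50026720 - 12685 = -634588942007/50026720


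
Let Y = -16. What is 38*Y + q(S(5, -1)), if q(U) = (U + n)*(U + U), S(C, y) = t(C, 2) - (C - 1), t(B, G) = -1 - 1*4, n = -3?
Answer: -392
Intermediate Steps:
t(B, G) = -5 (t(B, G) = -1 - 4 = -5)
S(C, y) = -4 - C (S(C, y) = -5 - (C - 1) = -5 - (-1 + C) = -5 + (1 - C) = -4 - C)
q(U) = 2*U*(-3 + U) (q(U) = (U - 3)*(U + U) = (-3 + U)*(2*U) = 2*U*(-3 + U))
38*Y + q(S(5, -1)) = 38*(-16) + 2*(-4 - 1*5)*(-3 + (-4 - 1*5)) = -608 + 2*(-4 - 5)*(-3 + (-4 - 5)) = -608 + 2*(-9)*(-3 - 9) = -608 + 2*(-9)*(-12) = -608 + 216 = -392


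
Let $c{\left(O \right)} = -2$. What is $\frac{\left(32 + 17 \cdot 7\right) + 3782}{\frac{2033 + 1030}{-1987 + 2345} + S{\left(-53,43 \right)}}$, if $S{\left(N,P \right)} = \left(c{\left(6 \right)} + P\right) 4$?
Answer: $\frac{1408014}{61775} \approx 22.793$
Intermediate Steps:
$S{\left(N,P \right)} = -8 + 4 P$ ($S{\left(N,P \right)} = \left(-2 + P\right) 4 = -8 + 4 P$)
$\frac{\left(32 + 17 \cdot 7\right) + 3782}{\frac{2033 + 1030}{-1987 + 2345} + S{\left(-53,43 \right)}} = \frac{\left(32 + 17 \cdot 7\right) + 3782}{\frac{2033 + 1030}{-1987 + 2345} + \left(-8 + 4 \cdot 43\right)} = \frac{\left(32 + 119\right) + 3782}{\frac{3063}{358} + \left(-8 + 172\right)} = \frac{151 + 3782}{3063 \cdot \frac{1}{358} + 164} = \frac{3933}{\frac{3063}{358} + 164} = \frac{3933}{\frac{61775}{358}} = 3933 \cdot \frac{358}{61775} = \frac{1408014}{61775}$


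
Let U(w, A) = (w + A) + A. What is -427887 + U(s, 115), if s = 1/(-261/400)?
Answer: -111618877/261 ≈ -4.2766e+5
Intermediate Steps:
s = -400/261 (s = 1/(-261*1/400) = 1/(-261/400) = -400/261 ≈ -1.5326)
U(w, A) = w + 2*A (U(w, A) = (A + w) + A = w + 2*A)
-427887 + U(s, 115) = -427887 + (-400/261 + 2*115) = -427887 + (-400/261 + 230) = -427887 + 59630/261 = -111618877/261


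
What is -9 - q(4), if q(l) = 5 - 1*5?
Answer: -9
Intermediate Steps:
q(l) = 0 (q(l) = 5 - 5 = 0)
-9 - q(4) = -9 - 1*0 = -9 + 0 = -9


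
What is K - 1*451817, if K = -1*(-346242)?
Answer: -105575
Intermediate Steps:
K = 346242
K - 1*451817 = 346242 - 1*451817 = 346242 - 451817 = -105575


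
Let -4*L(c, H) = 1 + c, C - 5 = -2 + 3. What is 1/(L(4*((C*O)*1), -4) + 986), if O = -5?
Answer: 4/4063 ≈ 0.00098449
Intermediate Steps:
C = 6 (C = 5 + (-2 + 3) = 5 + 1 = 6)
L(c, H) = -¼ - c/4 (L(c, H) = -(1 + c)/4 = -¼ - c/4)
1/(L(4*((C*O)*1), -4) + 986) = 1/((-¼ - 6*(-5)) + 986) = 1/((-¼ - (-30)) + 986) = 1/((-¼ - ¼*(-120)) + 986) = 1/((-¼ + 30) + 986) = 1/(119/4 + 986) = 1/(4063/4) = 4/4063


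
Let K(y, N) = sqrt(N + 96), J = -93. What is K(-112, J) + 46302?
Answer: 46302 + sqrt(3) ≈ 46304.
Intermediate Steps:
K(y, N) = sqrt(96 + N)
K(-112, J) + 46302 = sqrt(96 - 93) + 46302 = sqrt(3) + 46302 = 46302 + sqrt(3)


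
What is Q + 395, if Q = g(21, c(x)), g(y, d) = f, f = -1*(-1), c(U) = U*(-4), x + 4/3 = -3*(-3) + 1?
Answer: 396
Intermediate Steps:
x = 26/3 (x = -4/3 + (-3*(-3) + 1) = -4/3 + (9 + 1) = -4/3 + 10 = 26/3 ≈ 8.6667)
c(U) = -4*U
f = 1
g(y, d) = 1
Q = 1
Q + 395 = 1 + 395 = 396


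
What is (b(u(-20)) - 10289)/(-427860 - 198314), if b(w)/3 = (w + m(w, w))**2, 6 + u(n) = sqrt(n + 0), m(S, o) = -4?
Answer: 10049/626174 + 60*I*sqrt(5)/313087 ≈ 0.016048 + 0.00042852*I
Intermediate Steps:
u(n) = -6 + sqrt(n) (u(n) = -6 + sqrt(n + 0) = -6 + sqrt(n))
b(w) = 3*(-4 + w)**2 (b(w) = 3*(w - 4)**2 = 3*(-4 + w)**2)
(b(u(-20)) - 10289)/(-427860 - 198314) = (3*(-4 + (-6 + sqrt(-20)))**2 - 10289)/(-427860 - 198314) = (3*(-4 + (-6 + 2*I*sqrt(5)))**2 - 10289)/(-626174) = (3*(-10 + 2*I*sqrt(5))**2 - 10289)*(-1/626174) = (-10289 + 3*(-10 + 2*I*sqrt(5))**2)*(-1/626174) = 10289/626174 - 3*(-10 + 2*I*sqrt(5))**2/626174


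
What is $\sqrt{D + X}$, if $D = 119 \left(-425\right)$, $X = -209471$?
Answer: $3 i \sqrt{28894} \approx 509.95 i$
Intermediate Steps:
$D = -50575$
$\sqrt{D + X} = \sqrt{-50575 - 209471} = \sqrt{-260046} = 3 i \sqrt{28894}$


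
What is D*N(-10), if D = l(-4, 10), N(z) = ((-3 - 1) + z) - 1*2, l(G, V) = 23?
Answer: -368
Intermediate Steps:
N(z) = -6 + z (N(z) = (-4 + z) - 2 = -6 + z)
D = 23
D*N(-10) = 23*(-6 - 10) = 23*(-16) = -368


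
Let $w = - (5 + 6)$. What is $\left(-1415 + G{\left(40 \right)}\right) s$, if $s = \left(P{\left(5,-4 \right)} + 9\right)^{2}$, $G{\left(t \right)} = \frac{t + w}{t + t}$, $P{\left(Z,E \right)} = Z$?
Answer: $- \frac{5545379}{20} \approx -2.7727 \cdot 10^{5}$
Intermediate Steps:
$w = -11$ ($w = \left(-1\right) 11 = -11$)
$G{\left(t \right)} = \frac{-11 + t}{2 t}$ ($G{\left(t \right)} = \frac{t - 11}{t + t} = \frac{-11 + t}{2 t}$)
$s = 196$ ($s = \left(5 + 9\right)^{2} = 14^{2} = 196$)
$\left(-1415 + G{\left(40 \right)}\right) s = \left(-1415 + \frac{-11 + 40}{2 \cdot 40}\right) 196 = \left(-1415 + \frac{1}{2} \cdot \frac{1}{40} \cdot 29\right) 196 = \left(-1415 + \frac{29}{80}\right) 196 = \left(- \frac{113171}{80}\right) 196 = - \frac{5545379}{20}$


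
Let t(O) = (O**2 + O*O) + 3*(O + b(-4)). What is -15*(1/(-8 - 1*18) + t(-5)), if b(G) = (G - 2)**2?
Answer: -55755/26 ≈ -2144.4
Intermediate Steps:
b(G) = (-2 + G)**2
t(O) = 108 + 2*O**2 + 3*O (t(O) = (O**2 + O*O) + 3*(O + (-2 - 4)**2) = (O**2 + O**2) + 3*(O + (-6)**2) = 2*O**2 + 3*(O + 36) = 2*O**2 + 3*(36 + O) = 2*O**2 + (108 + 3*O) = 108 + 2*O**2 + 3*O)
-15*(1/(-8 - 1*18) + t(-5)) = -15*(1/(-8 - 1*18) + (108 + 2*(-5)**2 + 3*(-5))) = -15*(1/(-8 - 18) + (108 + 2*25 - 15)) = -15*(1/(-26) + (108 + 50 - 15)) = -15*(-1/26 + 143) = -15*3717/26 = -55755/26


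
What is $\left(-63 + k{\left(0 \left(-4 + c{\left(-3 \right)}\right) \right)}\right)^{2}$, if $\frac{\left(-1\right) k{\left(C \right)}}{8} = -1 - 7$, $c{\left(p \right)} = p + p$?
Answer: $1$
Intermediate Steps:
$c{\left(p \right)} = 2 p$
$k{\left(C \right)} = 64$ ($k{\left(C \right)} = - 8 \left(-1 - 7\right) = \left(-8\right) \left(-8\right) = 64$)
$\left(-63 + k{\left(0 \left(-4 + c{\left(-3 \right)}\right) \right)}\right)^{2} = \left(-63 + 64\right)^{2} = 1^{2} = 1$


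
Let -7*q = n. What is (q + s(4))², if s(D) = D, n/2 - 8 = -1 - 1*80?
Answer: 30276/49 ≈ 617.88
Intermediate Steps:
n = -146 (n = 16 + 2*(-1 - 1*80) = 16 + 2*(-1 - 80) = 16 + 2*(-81) = 16 - 162 = -146)
q = 146/7 (q = -⅐*(-146) = 146/7 ≈ 20.857)
(q + s(4))² = (146/7 + 4)² = (174/7)² = 30276/49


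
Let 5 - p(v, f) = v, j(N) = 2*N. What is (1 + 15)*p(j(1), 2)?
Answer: 48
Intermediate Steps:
p(v, f) = 5 - v
(1 + 15)*p(j(1), 2) = (1 + 15)*(5 - 2) = 16*(5 - 1*2) = 16*(5 - 2) = 16*3 = 48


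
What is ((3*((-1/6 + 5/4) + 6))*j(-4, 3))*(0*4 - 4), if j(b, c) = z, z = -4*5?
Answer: 1700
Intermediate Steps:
z = -20
j(b, c) = -20
((3*((-1/6 + 5/4) + 6))*j(-4, 3))*(0*4 - 4) = ((3*((-1/6 + 5/4) + 6))*(-20))*(0*4 - 4) = ((3*((-1*1/6 + 5*(1/4)) + 6))*(-20))*(0 - 4) = ((3*((-1/6 + 5/4) + 6))*(-20))*(-4) = ((3*(13/12 + 6))*(-20))*(-4) = ((3*(85/12))*(-20))*(-4) = ((85/4)*(-20))*(-4) = -425*(-4) = 1700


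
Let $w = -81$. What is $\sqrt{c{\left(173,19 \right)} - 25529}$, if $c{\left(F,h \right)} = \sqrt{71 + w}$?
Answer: $\sqrt{-25529 + i \sqrt{10}} \approx 0.0099 + 159.78 i$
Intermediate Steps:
$c{\left(F,h \right)} = i \sqrt{10}$ ($c{\left(F,h \right)} = \sqrt{71 - 81} = \sqrt{-10} = i \sqrt{10}$)
$\sqrt{c{\left(173,19 \right)} - 25529} = \sqrt{i \sqrt{10} - 25529} = \sqrt{-25529 + i \sqrt{10}}$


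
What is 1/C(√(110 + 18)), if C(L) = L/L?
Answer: 1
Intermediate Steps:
C(L) = 1
1/C(√(110 + 18)) = 1/1 = 1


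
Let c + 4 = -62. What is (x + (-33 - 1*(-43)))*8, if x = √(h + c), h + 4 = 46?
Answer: 80 + 16*I*√6 ≈ 80.0 + 39.192*I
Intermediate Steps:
h = 42 (h = -4 + 46 = 42)
c = -66 (c = -4 - 62 = -66)
x = 2*I*√6 (x = √(42 - 66) = √(-24) = 2*I*√6 ≈ 4.899*I)
(x + (-33 - 1*(-43)))*8 = (2*I*√6 + (-33 - 1*(-43)))*8 = (2*I*√6 + (-33 + 43))*8 = (2*I*√6 + 10)*8 = (10 + 2*I*√6)*8 = 80 + 16*I*√6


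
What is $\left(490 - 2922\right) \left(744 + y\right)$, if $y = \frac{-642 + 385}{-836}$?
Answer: $- \frac{19911712}{11} \approx -1.8102 \cdot 10^{6}$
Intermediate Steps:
$y = \frac{257}{836}$ ($y = \left(-257\right) \left(- \frac{1}{836}\right) = \frac{257}{836} \approx 0.30742$)
$\left(490 - 2922\right) \left(744 + y\right) = \left(490 - 2922\right) \left(744 + \frac{257}{836}\right) = \left(-2432\right) \frac{622241}{836} = - \frac{19911712}{11}$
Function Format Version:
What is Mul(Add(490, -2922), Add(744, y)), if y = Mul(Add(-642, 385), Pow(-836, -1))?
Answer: Rational(-19911712, 11) ≈ -1.8102e+6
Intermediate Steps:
y = Rational(257, 836) (y = Mul(-257, Rational(-1, 836)) = Rational(257, 836) ≈ 0.30742)
Mul(Add(490, -2922), Add(744, y)) = Mul(Add(490, -2922), Add(744, Rational(257, 836))) = Mul(-2432, Rational(622241, 836)) = Rational(-19911712, 11)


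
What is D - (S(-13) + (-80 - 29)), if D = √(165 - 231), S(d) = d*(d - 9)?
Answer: -177 + I*√66 ≈ -177.0 + 8.124*I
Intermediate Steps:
S(d) = d*(-9 + d)
D = I*√66 (D = √(-66) = I*√66 ≈ 8.124*I)
D - (S(-13) + (-80 - 29)) = I*√66 - (-13*(-9 - 13) + (-80 - 29)) = I*√66 - (-13*(-22) - 109) = I*√66 - (286 - 109) = I*√66 - 1*177 = I*√66 - 177 = -177 + I*√66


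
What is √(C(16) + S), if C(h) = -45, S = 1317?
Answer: 2*√318 ≈ 35.665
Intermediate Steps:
√(C(16) + S) = √(-45 + 1317) = √1272 = 2*√318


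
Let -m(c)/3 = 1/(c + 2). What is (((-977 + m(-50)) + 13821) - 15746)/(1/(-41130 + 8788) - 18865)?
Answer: 250278567/1627018216 ≈ 0.15383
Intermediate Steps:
m(c) = -3/(2 + c) (m(c) = -3/(c + 2) = -3/(2 + c))
(((-977 + m(-50)) + 13821) - 15746)/(1/(-41130 + 8788) - 18865) = (((-977 - 3/(2 - 50)) + 13821) - 15746)/(1/(-41130 + 8788) - 18865) = (((-977 - 3/(-48)) + 13821) - 15746)/(1/(-32342) - 18865) = (((-977 - 3*(-1/48)) + 13821) - 15746)/(-1/32342 - 18865) = (((-977 + 1/16) + 13821) - 15746)/(-610131831/32342) = ((-15631/16 + 13821) - 15746)*(-32342/610131831) = (205505/16 - 15746)*(-32342/610131831) = -46431/16*(-32342/610131831) = 250278567/1627018216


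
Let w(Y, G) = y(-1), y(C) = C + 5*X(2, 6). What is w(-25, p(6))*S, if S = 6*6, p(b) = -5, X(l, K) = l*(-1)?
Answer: -396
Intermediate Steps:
X(l, K) = -l
S = 36
y(C) = -10 + C (y(C) = C + 5*(-1*2) = C + 5*(-2) = C - 10 = -10 + C)
w(Y, G) = -11 (w(Y, G) = -10 - 1 = -11)
w(-25, p(6))*S = -11*36 = -396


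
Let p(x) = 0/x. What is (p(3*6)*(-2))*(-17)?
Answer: 0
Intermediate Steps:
p(x) = 0
(p(3*6)*(-2))*(-17) = (0*(-2))*(-17) = 0*(-17) = 0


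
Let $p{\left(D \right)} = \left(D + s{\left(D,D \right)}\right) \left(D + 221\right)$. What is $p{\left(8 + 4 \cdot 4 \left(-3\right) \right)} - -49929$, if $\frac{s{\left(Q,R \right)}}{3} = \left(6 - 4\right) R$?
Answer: $-751$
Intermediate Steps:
$s{\left(Q,R \right)} = 6 R$ ($s{\left(Q,R \right)} = 3 \left(6 - 4\right) R = 3 \cdot 2 R = 6 R$)
$p{\left(D \right)} = 7 D \left(221 + D\right)$ ($p{\left(D \right)} = \left(D + 6 D\right) \left(D + 221\right) = 7 D \left(221 + D\right)$)
$p{\left(8 + 4 \cdot 4 \left(-3\right) \right)} - -49929 = 7 \left(8 + 4 \cdot 4 \left(-3\right)\right) \left(221 + \left(8 + 4 \cdot 4 \left(-3\right)\right)\right) - -49929 = 7 \left(8 + 4 \left(-12\right)\right) \left(221 + \left(8 + 4 \left(-12\right)\right)\right) + 49929 = 7 \left(8 - 48\right) \left(221 + \left(8 - 48\right)\right) + 49929 = 7 \left(-40\right) \left(221 - 40\right) + 49929 = 7 \left(-40\right) 181 + 49929 = -50680 + 49929 = -751$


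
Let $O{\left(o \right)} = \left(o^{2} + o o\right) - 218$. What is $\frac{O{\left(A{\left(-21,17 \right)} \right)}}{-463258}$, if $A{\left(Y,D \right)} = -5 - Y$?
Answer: $- \frac{147}{231629} \approx -0.00063464$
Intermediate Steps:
$O{\left(o \right)} = -218 + 2 o^{2}$ ($O{\left(o \right)} = \left(o^{2} + o^{2}\right) - 218 = 2 o^{2} - 218 = -218 + 2 o^{2}$)
$\frac{O{\left(A{\left(-21,17 \right)} \right)}}{-463258} = \frac{-218 + 2 \left(-5 - -21\right)^{2}}{-463258} = \left(-218 + 2 \left(-5 + 21\right)^{2}\right) \left(- \frac{1}{463258}\right) = \left(-218 + 2 \cdot 16^{2}\right) \left(- \frac{1}{463258}\right) = \left(-218 + 2 \cdot 256\right) \left(- \frac{1}{463258}\right) = \left(-218 + 512\right) \left(- \frac{1}{463258}\right) = 294 \left(- \frac{1}{463258}\right) = - \frac{147}{231629}$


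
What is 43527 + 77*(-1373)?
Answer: -62194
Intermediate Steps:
43527 + 77*(-1373) = 43527 - 105721 = -62194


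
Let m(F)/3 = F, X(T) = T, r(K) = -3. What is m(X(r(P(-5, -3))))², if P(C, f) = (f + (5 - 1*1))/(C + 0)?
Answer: 81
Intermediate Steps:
P(C, f) = (4 + f)/C (P(C, f) = (f + (5 - 1))/C = (f + 4)/C = (4 + f)/C)
m(F) = 3*F
m(X(r(P(-5, -3))))² = (3*(-3))² = (-9)² = 81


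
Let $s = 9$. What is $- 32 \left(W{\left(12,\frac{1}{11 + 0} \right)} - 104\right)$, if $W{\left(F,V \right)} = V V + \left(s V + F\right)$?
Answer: $\frac{353024}{121} \approx 2917.6$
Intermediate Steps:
$W{\left(F,V \right)} = F + V^{2} + 9 V$ ($W{\left(F,V \right)} = V V + \left(9 V + F\right) = V^{2} + \left(F + 9 V\right) = F + V^{2} + 9 V$)
$- 32 \left(W{\left(12,\frac{1}{11 + 0} \right)} - 104\right) = - 32 \left(\left(12 + \left(\frac{1}{11 + 0}\right)^{2} + \frac{9}{11 + 0}\right) - 104\right) = - 32 \left(\left(12 + \left(\frac{1}{11}\right)^{2} + \frac{9}{11}\right) - 104\right) = - 32 \left(\left(12 + \left(\frac{1}{11}\right)^{2} + 9 \cdot \frac{1}{11}\right) - 104\right) = - 32 \left(\left(12 + \frac{1}{121} + \frac{9}{11}\right) - 104\right) = - 32 \left(\frac{1552}{121} - 104\right) = \left(-32\right) \left(- \frac{11032}{121}\right) = \frac{353024}{121}$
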